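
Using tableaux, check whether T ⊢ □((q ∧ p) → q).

Tableau for the negation ¬□((q ∧ p) → q):
1. ¬□((q ∧ p) → q), u
2. ¬((q ∧ p) → q), v
3. q ∧ p, v
4. ¬q, v
5. q, v
6. p, v
Accessibility: uRu, uRv, vRv
Branch closes: q and ¬q both at v.
Every branch of the negation's tableau closes; the branch above is one of them.

Yes, valid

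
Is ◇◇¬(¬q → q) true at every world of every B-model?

Not valid

Tableau for the negation ¬◇◇¬(¬q → q):
1. ¬◇◇¬(¬q → q), 0
2. ¬◇¬(¬q → q), 0   [¬◇-rule on 1 via 0R0]
3. ¬q → q, 0   [¬◇-rule on 2 via 0R0]
4. q, 0   [→-rule on 3 (branches; this branch)]
Accessibility: 0R0
The negation has an open branch (countermodel exists).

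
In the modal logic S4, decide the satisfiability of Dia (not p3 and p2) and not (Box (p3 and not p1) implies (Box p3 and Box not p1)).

Unsatisfiable (every branch closes)

1. Dia (not p3 and p2) and not (Box (p3 and not p1) implies (Box p3 and Box not p1)), u
2. Dia (not p3 and p2), u
3. not (Box (p3 and not p1) implies (Box p3 and Box not p1)), u
4. Box (p3 and not p1), u
5. not (Box p3 and Box not p1), u
6. p3 and not p1, u
7. p3, u
8. not p1, u
9. not Box not p1, u
10. not p3 and p2, v
11. not p3, v
12. p2, v
13. p3 and not p1, v
14. p3, v
15. not p1, v
Accessibility: uRu, uRv, vRv
Branch closes: p3 and not p3 both at v.
Every branch closes; the branch above is one of them.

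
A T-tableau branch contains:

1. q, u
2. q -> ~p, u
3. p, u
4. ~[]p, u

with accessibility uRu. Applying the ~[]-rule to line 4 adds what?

a fresh world v with uRv, and ~p at v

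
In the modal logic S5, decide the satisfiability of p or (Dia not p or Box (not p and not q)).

Yes, satisfiable

1. p or (Dia not p or Box (not p and not q)), 0
2. Dia not p or Box (not p and not q), 0
3. Box (not p and not q), 0
4. not p and not q, 0
5. not p, 0
6. not q, 0
Accessibility: 0R0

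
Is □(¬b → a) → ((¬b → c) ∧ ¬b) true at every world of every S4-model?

No, not valid

Tableau for the negation ¬(□(¬b → a) → ((¬b → c) ∧ ¬b)):
1. ¬(□(¬b → a) → ((¬b → c) ∧ ¬b)), w0
2. □(¬b → a), w0
3. ¬((¬b → c) ∧ ¬b), w0
4. ¬b → a, w0
5. b, w0
6. a, w0
Accessibility: w0Rw0
The negation has an open branch (countermodel exists).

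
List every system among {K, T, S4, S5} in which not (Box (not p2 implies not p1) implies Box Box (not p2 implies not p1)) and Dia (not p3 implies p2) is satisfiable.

K, T

T-tableau for the formula:
1. not (Box (not p2 implies not p1) implies Box Box (not p2 implies not p1)) and Dia (not p3 implies p2), w0
2. not (Box (not p2 implies not p1) implies Box Box (not p2 implies not p1)), w0   [and-rule on 1]
3. Dia (not p3 implies p2), w0   [and-rule on 1]
4. Box (not p2 implies not p1), w0   [neg-implies-rule on 2]
5. not Box Box (not p2 implies not p1), w0   [neg-implies-rule on 2]
6. not p2 implies not p1, w0   [Box-rule on 4 via w0Rw0]
7. not p1, w0   [implies-rule on 6 (branches; this branch)]
8. not p3 implies p2, w1   [Dia-rule on 3: fresh world w1, w0Rw1]
9. not p2 implies not p1, w1   [Box-rule on 4 via w0Rw1]
10. p2, w1   [implies-rule on 8 (branches; this branch)]
11. not p1, w1   [implies-rule on 9 (branches; this branch)]
12. not Box (not p2 implies not p1), w2   [neg-Box-rule on 5: fresh world w2, w0Rw2]
13. not p2 implies not p1, w2   [Box-rule on 4 via w0Rw2]
14. not p1, w2   [implies-rule on 13 (branches; this branch)]
15. not (not p2 implies not p1), w3   [neg-Box-rule on 12: fresh world w3, w2Rw3]
16. not p2, w3   [neg-implies-rule on 15]
17. p1, w3   [neg-implies-rule on 15]
Accessibility: w0Rw0, w0Rw1, w0Rw2, w1Rw1, w2Rw2, w2Rw3, w3Rw3
Complete open branch: satisfiable in T, hence also in K (this T-model is also a K-model).
S4-tableau for the formula:
1. not (Box (not p2 implies not p1) implies Box Box (not p2 implies not p1)) and Dia (not p3 implies p2), w0
2. not (Box (not p2 implies not p1) implies Box Box (not p2 implies not p1)), w0   [and-rule on 1]
3. Dia (not p3 implies p2), w0   [and-rule on 1]
4. Box (not p2 implies not p1), w0   [neg-implies-rule on 2]
5. not Box Box (not p2 implies not p1), w0   [neg-implies-rule on 2]
6. not p2 implies not p1, w0   [Box-rule on 4 via w0Rw0]
7. not p1, w0   [implies-rule on 6 (branches; this branch)]
8. not p3 implies p2, w1   [Dia-rule on 3: fresh world w1, w0Rw1]
9. not p2 implies not p1, w1   [Box-rule on 4 via w0Rw1]
10. p2, w1   [implies-rule on 8 (branches; this branch)]
11. not p1, w1   [implies-rule on 9 (branches; this branch)]
12. not Box (not p2 implies not p1), w2   [neg-Box-rule on 5: fresh world w2, w0Rw2]
13. not p2 implies not p1, w2   [Box-rule on 4 via w0Rw2]
14. not p1, w2   [implies-rule on 13 (branches; this branch)]
15. not (not p2 implies not p1), w3   [neg-Box-rule on 12: fresh world w3, w2Rw3]
16. not p2, w3   [neg-implies-rule on 15]
17. p1, w3   [neg-implies-rule on 15]
18. not p2 implies not p1, w3   [Box-rule on 4 via w0Rw3]
19. not p1, w3   [implies-rule on 18 (branches; this branch)]
Accessibility: w0Rw0, w0Rw1, w0Rw2, w0Rw3, w1Rw1, w2Rw2, w2Rw3, w3Rw3
Branch closes: p1 and not p1 both at w3.
Every branch closes (one shown): unsatisfiable in S4, hence also in S5 (every S5-frame is an S4-frame).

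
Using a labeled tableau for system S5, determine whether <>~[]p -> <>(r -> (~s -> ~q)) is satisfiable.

Yes, satisfiable

1. <>~[]p -> <>(r -> (~s -> ~q)), u
2. <>(r -> (~s -> ~q)), u   [->-rule on 1 (branches; this branch)]
3. r -> (~s -> ~q), v   [<>-rule on 2: fresh world v, uRv]
4. ~s -> ~q, v   [->-rule on 3 (branches; this branch)]
5. ~q, v   [->-rule on 4 (branches; this branch)]
Accessibility: uRu, uRv, vRu, vRv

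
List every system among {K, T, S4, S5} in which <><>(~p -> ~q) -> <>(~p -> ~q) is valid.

S4, S5

T-tableau for the negation ~(<><>(~p -> ~q) -> <>(~p -> ~q)):
1. ~(<><>(~p -> ~q) -> <>(~p -> ~q)), w0
2. <><>(~p -> ~q), w0   [~->-rule on 1]
3. ~<>(~p -> ~q), w0   [~->-rule on 1]
4. ~(~p -> ~q), w0   [~<>-rule on 3 via w0Rw0]
5. ~p, w0   [~->-rule on 4]
6. q, w0   [~->-rule on 4]
7. <>(~p -> ~q), w1   [<>-rule on 2: fresh world w1, w0Rw1]
8. ~(~p -> ~q), w1   [~<>-rule on 3 via w0Rw1]
9. ~p, w1   [~->-rule on 8]
10. q, w1   [~->-rule on 8]
11. ~p -> ~q, w2   [<>-rule on 7: fresh world w2, w1Rw2]
12. ~q, w2   [->-rule on 11 (branches; this branch)]
Accessibility: w0Rw0, w0Rw1, w1Rw1, w1Rw2, w2Rw2
Complete open branch: countermodel on a T-frame, so not valid in T, nor in K (the same frame is also a K-frame).
S4-tableau for the negation ~(<><>(~p -> ~q) -> <>(~p -> ~q)):
1. ~(<><>(~p -> ~q) -> <>(~p -> ~q)), w0
2. <><>(~p -> ~q), w0   [~->-rule on 1]
3. ~<>(~p -> ~q), w0   [~->-rule on 1]
4. ~(~p -> ~q), w0   [~<>-rule on 3 via w0Rw0]
5. ~p, w0   [~->-rule on 4]
6. q, w0   [~->-rule on 4]
7. <>(~p -> ~q), w1   [<>-rule on 2: fresh world w1, w0Rw1]
8. ~(~p -> ~q), w1   [~<>-rule on 3 via w0Rw1]
9. ~p, w1   [~->-rule on 8]
10. q, w1   [~->-rule on 8]
11. ~p -> ~q, w2   [<>-rule on 7: fresh world w2, w1Rw2]
12. ~(~p -> ~q), w2   [~<>-rule on 3 via w0Rw2]
13. ~p, w2   [~->-rule on 12]
14. q, w2   [~->-rule on 12]
15. ~q, w2   [->-rule on 11 (branches; this branch)]
Accessibility: w0Rw0, w0Rw1, w0Rw2, w1Rw1, w1Rw2, w2Rw2
Branch closes: q and ~q both at w2.
Every branch closes (one shown): valid in S4, hence also in S5 (every theorem of S4 is a theorem of S5).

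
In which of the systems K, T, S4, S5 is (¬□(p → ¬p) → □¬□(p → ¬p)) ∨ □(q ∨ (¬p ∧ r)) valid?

S5

S4-tableau for the negation ¬((¬□(p → ¬p) → □¬□(p → ¬p)) ∨ □(q ∨ (¬p ∧ r))):
1. ¬((¬□(p → ¬p) → □¬□(p → ¬p)) ∨ □(q ∨ (¬p ∧ r))), w0
2. ¬(¬□(p → ¬p) → □¬□(p → ¬p)), w0
3. ¬□(q ∨ (¬p ∧ r)), w0
4. ¬□(p → ¬p), w0
5. ¬□¬□(p → ¬p), w0
6. ¬(q ∨ (¬p ∧ r)), w1
7. ¬q, w1
8. ¬(¬p ∧ r), w1
9. ¬r, w1
10. ¬(p → ¬p), w2
11. p, w2
12. □(p → ¬p), w3
13. p → ¬p, w3
14. ¬p, w3
Accessibility: w0Rw0, w0Rw1, w0Rw2, w0Rw3, w1Rw1, w2Rw2, w3Rw3
Complete open branch: countermodel on an S4-frame, so not valid in S4, nor in K, T (the same frame is also a K-frame and a T-frame).
S5-tableau for the negation ¬((¬□(p → ¬p) → □¬□(p → ¬p)) ∨ □(q ∨ (¬p ∧ r))):
1. ¬((¬□(p → ¬p) → □¬□(p → ¬p)) ∨ □(q ∨ (¬p ∧ r))), w0
2. ¬(¬□(p → ¬p) → □¬□(p → ¬p)), w0
3. ¬□(q ∨ (¬p ∧ r)), w0
4. ¬□(p → ¬p), w0
5. ¬□¬□(p → ¬p), w0
6. ¬(q ∨ (¬p ∧ r)), w1
7. ¬q, w1
8. ¬(¬p ∧ r), w1
9. ¬r, w1
10. ¬(p → ¬p), w2
11. p, w2
12. □(p → ¬p), w3
13. p → ¬p, w0
14. p → ¬p, w1
15. p → ¬p, w2
16. p → ¬p, w3
17. ¬p, w0
18. ¬p, w1
19. ¬p, w2
Accessibility: w0Rw0, w0Rw1, w0Rw2, w0Rw3, w1Rw0, w1Rw1, w1Rw2, w1Rw3, w2Rw0, w2Rw1, w2Rw2, w2Rw3, w3Rw0, w3Rw1, w3Rw2, w3Rw3
Branch closes: p and ¬p both at w2.
Every branch closes (one shown): valid in S5.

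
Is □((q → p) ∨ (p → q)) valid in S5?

Tableau for the negation ¬□((q → p) ∨ (p → q)):
1. ¬□((q → p) ∨ (p → q)), w0
2. ¬((q → p) ∨ (p → q)), w1
3. ¬(q → p), w1
4. ¬(p → q), w1
5. q, w1
6. ¬p, w1
7. p, w1
8. ¬q, w1
Accessibility: w0Rw0, w0Rw1, w1Rw0, w1Rw1
Branch closes: p and ¬p both at w1.
All branches of the negation close; one closing branch shown above.

Valid in S5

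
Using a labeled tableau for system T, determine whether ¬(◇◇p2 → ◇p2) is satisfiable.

1. ¬(◇◇p2 → ◇p2), 0
2. ◇◇p2, 0
3. ¬◇p2, 0
4. ¬p2, 0
5. ◇p2, 1
6. ¬p2, 1
7. p2, 2
Accessibility: 0R0, 0R1, 1R1, 1R2, 2R2

Satisfiable (open branch found)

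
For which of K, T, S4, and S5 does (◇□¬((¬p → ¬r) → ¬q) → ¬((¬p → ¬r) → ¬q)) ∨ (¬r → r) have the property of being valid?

S5

S5-tableau for the negation ¬((◇□¬((¬p → ¬r) → ¬q) → ¬((¬p → ¬r) → ¬q)) ∨ (¬r → r)):
1. ¬((◇□¬((¬p → ¬r) → ¬q) → ¬((¬p → ¬r) → ¬q)) ∨ (¬r → r)), w0
2. ¬(◇□¬((¬p → ¬r) → ¬q) → ¬((¬p → ¬r) → ¬q)), w0
3. ¬(¬r → r), w0
4. ◇□¬((¬p → ¬r) → ¬q), w0
5. (¬p → ¬r) → ¬q, w0
6. ¬r, w0
7. ¬q, w0
8. □¬((¬p → ¬r) → ¬q), w1
9. ¬((¬p → ¬r) → ¬q), w0
10. ¬p → ¬r, w0
11. q, w0
Accessibility: w0Rw0, w0Rw1, w1Rw0, w1Rw1
Branch closes: q and ¬q both at w0.
Every branch closes (one shown): valid in S5.
S4-tableau for the negation ¬((◇□¬((¬p → ¬r) → ¬q) → ¬((¬p → ¬r) → ¬q)) ∨ (¬r → r)):
1. ¬((◇□¬((¬p → ¬r) → ¬q) → ¬((¬p → ¬r) → ¬q)) ∨ (¬r → r)), w0
2. ¬(◇□¬((¬p → ¬r) → ¬q) → ¬((¬p → ¬r) → ¬q)), w0
3. ¬(¬r → r), w0
4. ◇□¬((¬p → ¬r) → ¬q), w0
5. (¬p → ¬r) → ¬q, w0
6. ¬r, w0
7. ¬q, w0
8. □¬((¬p → ¬r) → ¬q), w1
9. ¬((¬p → ¬r) → ¬q), w1
10. ¬p → ¬r, w1
11. q, w1
12. ¬r, w1
Accessibility: w0Rw0, w0Rw1, w1Rw1
Complete open branch: countermodel on an S4-frame, so not valid in S4, nor in K, T (the same frame is also a K-frame and a T-frame).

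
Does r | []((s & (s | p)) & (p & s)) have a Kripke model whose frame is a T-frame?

Satisfiable (open branch found)

1. r | []((s & (s | p)) & (p & s)), w0
2. []((s & (s | p)) & (p & s)), w0   [|-rule on 1 (branches; this branch)]
3. (s & (s | p)) & (p & s), w0   [[]-rule on 2 via w0Rw0]
4. s & (s | p), w0   [&-rule on 3]
5. p & s, w0   [&-rule on 3]
6. s, w0   [&-rule on 4]
7. s | p, w0   [&-rule on 4]
8. p, w0   [&-rule on 5]
Accessibility: w0Rw0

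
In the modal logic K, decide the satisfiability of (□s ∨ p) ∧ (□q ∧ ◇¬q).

1. (□s ∨ p) ∧ (□q ∧ ◇¬q), w0
2. □s ∨ p, w0   [∧-rule on 1]
3. □q ∧ ◇¬q, w0   [∧-rule on 1]
4. □q, w0   [∧-rule on 3]
5. ◇¬q, w0   [∧-rule on 3]
6. p, w0   [∨-rule on 2 (branches; this branch)]
7. ¬q, w1   [◇-rule on 5: fresh world w1, w0Rw1]
8. q, w1   [□-rule on 4 via w0Rw1]
Accessibility: w0Rw1
Branch closes: q and ¬q both at w1.
(One branch shown.) All branches close.

Unsatisfiable (every branch closes)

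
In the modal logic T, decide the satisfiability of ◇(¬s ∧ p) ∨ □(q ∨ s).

Satisfiable (open branch found)

1. ◇(¬s ∧ p) ∨ □(q ∨ s), u
2. □(q ∨ s), u
3. q ∨ s, u
4. s, u
Accessibility: uRu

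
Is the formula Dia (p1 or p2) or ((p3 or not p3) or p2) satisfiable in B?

Yes, satisfiable

1. Dia (p1 or p2) or ((p3 or not p3) or p2), u
2. (p3 or not p3) or p2, u
3. p2, u
Accessibility: uRu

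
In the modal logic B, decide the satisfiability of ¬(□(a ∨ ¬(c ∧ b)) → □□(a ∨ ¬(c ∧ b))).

1. ¬(□(a ∨ ¬(c ∧ b)) → □□(a ∨ ¬(c ∧ b))), u
2. □(a ∨ ¬(c ∧ b)), u
3. ¬□□(a ∨ ¬(c ∧ b)), u
4. a ∨ ¬(c ∧ b), u
5. ¬(c ∧ b), u
6. ¬b, u
7. ¬□(a ∨ ¬(c ∧ b)), v
8. a ∨ ¬(c ∧ b), v
9. ¬(c ∧ b), v
10. ¬b, v
11. ¬(a ∨ ¬(c ∧ b)), w
12. ¬a, w
13. c ∧ b, w
14. c, w
15. b, w
Accessibility: uRu, uRv, vRu, vRv, vRw, wRv, wRw

Satisfiable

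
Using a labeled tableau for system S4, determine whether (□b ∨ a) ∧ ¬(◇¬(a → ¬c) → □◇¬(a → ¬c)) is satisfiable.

1. (□b ∨ a) ∧ ¬(◇¬(a → ¬c) → □◇¬(a → ¬c)), w0
2. □b ∨ a, w0   [∧-rule on 1]
3. ¬(◇¬(a → ¬c) → □◇¬(a → ¬c)), w0   [∧-rule on 1]
4. ◇¬(a → ¬c), w0   [¬→-rule on 3]
5. ¬□◇¬(a → ¬c), w0   [¬→-rule on 3]
6. a, w0   [∨-rule on 2 (branches; this branch)]
7. ¬(a → ¬c), w1   [◇-rule on 4: fresh world w1, w0Rw1]
8. a, w1   [¬→-rule on 7]
9. c, w1   [¬→-rule on 7]
10. ¬◇¬(a → ¬c), w2   [¬□-rule on 5: fresh world w2, w0Rw2]
11. a → ¬c, w2   [¬◇-rule on 10 via w2Rw2]
12. ¬c, w2   [→-rule on 11 (branches; this branch)]
Accessibility: w0Rw0, w0Rw1, w0Rw2, w1Rw1, w2Rw2

Yes, satisfiable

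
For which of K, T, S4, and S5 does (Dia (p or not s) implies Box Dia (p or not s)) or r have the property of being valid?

S5

S4-tableau for the negation not ((Dia (p or not s) implies Box Dia (p or not s)) or r):
1. not ((Dia (p or not s) implies Box Dia (p or not s)) or r), u
2. not (Dia (p or not s) implies Box Dia (p or not s)), u
3. not r, u
4. Dia (p or not s), u
5. not Box Dia (p or not s), u
6. p or not s, v
7. not s, v
8. not Dia (p or not s), w
9. not (p or not s), w
10. not p, w
11. s, w
Accessibility: uRu, uRv, uRw, vRv, wRw
Complete open branch: countermodel on an S4-frame, so not valid in S4, nor in K, T (the same frame is also a K-frame and a T-frame).
S5-tableau for the negation not ((Dia (p or not s) implies Box Dia (p or not s)) or r):
1. not ((Dia (p or not s) implies Box Dia (p or not s)) or r), u
2. not (Dia (p or not s) implies Box Dia (p or not s)), u
3. not r, u
4. Dia (p or not s), u
5. not Box Dia (p or not s), u
6. p or not s, v
7. not s, v
8. not Dia (p or not s), w
9. not (p or not s), u
10. not p, u
11. s, u
12. not (p or not s), v
13. not p, v
14. s, v
Accessibility: uRu, uRv, uRw, vRu, vRv, vRw, wRu, wRv, wRw
Branch closes: s and not s both at v.
Every branch closes (one shown): valid in S5.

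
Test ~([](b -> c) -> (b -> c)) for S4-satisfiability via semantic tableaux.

No, unsatisfiable

1. ~([](b -> c) -> (b -> c)), u
2. [](b -> c), u
3. ~(b -> c), u
4. b, u
5. ~c, u
6. b -> c, u
7. c, u
Accessibility: uRu
Branch closes: c and ~c both at u.
Every branch closes; the branch above is one of them.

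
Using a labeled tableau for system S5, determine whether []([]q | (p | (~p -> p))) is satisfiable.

1. []([]q | (p | (~p -> p))), w0
2. []q | (p | (~p -> p)), w0   [[]-rule on 1 via w0Rw0]
3. p | (~p -> p), w0   [|-rule on 2 (branches; this branch)]
4. ~p -> p, w0   [|-rule on 3 (branches; this branch)]
5. p, w0   [->-rule on 4 (branches; this branch)]
Accessibility: w0Rw0

Satisfiable (open branch found)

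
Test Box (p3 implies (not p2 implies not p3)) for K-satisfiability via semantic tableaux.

1. Box (p3 implies (not p2 implies not p3)), u

Yes, satisfiable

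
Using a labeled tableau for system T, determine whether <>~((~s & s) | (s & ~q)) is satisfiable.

1. <>~((~s & s) | (s & ~q)), u
2. ~((~s & s) | (s & ~q)), v
3. ~(~s & s), v
4. ~(s & ~q), v
5. ~s, v
6. q, v
Accessibility: uRu, uRv, vRv

Satisfiable (open branch found)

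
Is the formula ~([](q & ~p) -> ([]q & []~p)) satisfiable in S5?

1. ~([](q & ~p) -> ([]q & []~p)), w0
2. [](q & ~p), w0
3. ~([]q & []~p), w0
4. q & ~p, w0
5. q, w0
6. ~p, w0
7. ~[]~p, w0
8. p, w1
9. q & ~p, w1
10. q, w1
11. ~p, w1
Accessibility: w0Rw0, w0Rw1, w1Rw0, w1Rw1
Branch closes: p and ~p both at w1.
(One branch shown.) All branches close.

Unsatisfiable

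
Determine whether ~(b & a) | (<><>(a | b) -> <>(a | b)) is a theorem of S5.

Valid in S5

Tableau for the negation ~(~(b & a) | (<><>(a | b) -> <>(a | b))):
1. ~(~(b & a) | (<><>(a | b) -> <>(a | b))), u
2. b & a, u   [~|-rule on 1]
3. ~(<><>(a | b) -> <>(a | b)), u   [~|-rule on 1]
4. b, u   [&-rule on 2]
5. a, u   [&-rule on 2]
6. <><>(a | b), u   [~->-rule on 3]
7. ~<>(a | b), u   [~->-rule on 3]
8. ~(a | b), u   [~<>-rule on 7 via uRu]
9. ~a, u   [~|-rule on 8]
10. ~b, u   [~|-rule on 8]
Accessibility: uRu
Branch closes: a and ~a both at u.
All branches of the negation close; one closing branch shown above.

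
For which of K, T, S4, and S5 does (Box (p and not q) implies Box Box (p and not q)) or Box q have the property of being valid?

S4-tableau for the negation not ((Box (p and not q) implies Box Box (p and not q)) or Box q):
1. not ((Box (p and not q) implies Box Box (p and not q)) or Box q), 0
2. not (Box (p and not q) implies Box Box (p and not q)), 0
3. not Box q, 0
4. Box (p and not q), 0
5. not Box Box (p and not q), 0
6. p and not q, 0
7. p, 0
8. not q, 0
9. not q, 1
10. p and not q, 1
11. p, 1
12. not Box (p and not q), 2
13. p and not q, 2
14. p, 2
15. not q, 2
16. not (p and not q), 3
17. p and not q, 3
18. p, 3
19. not q, 3
20. q, 3
Accessibility: 0R0, 0R1, 0R2, 0R3, 1R1, 2R2, 2R3, 3R3
Branch closes: q and not q both at 3.
Every branch closes (one shown): valid in S4, hence also in S5 (every theorem of S4 is a theorem of S5).
T-tableau for the negation not ((Box (p and not q) implies Box Box (p and not q)) or Box q):
1. not ((Box (p and not q) implies Box Box (p and not q)) or Box q), 0
2. not (Box (p and not q) implies Box Box (p and not q)), 0
3. not Box q, 0
4. Box (p and not q), 0
5. not Box Box (p and not q), 0
6. p and not q, 0
7. p, 0
8. not q, 0
9. not q, 1
10. p and not q, 1
11. p, 1
12. not Box (p and not q), 2
13. p and not q, 2
14. p, 2
15. not q, 2
16. not (p and not q), 3
17. q, 3
Accessibility: 0R0, 0R1, 0R2, 1R1, 2R2, 2R3, 3R3
Complete open branch: countermodel on a T-frame, so not valid in T, nor in K (the same frame is also a K-frame).

S4, S5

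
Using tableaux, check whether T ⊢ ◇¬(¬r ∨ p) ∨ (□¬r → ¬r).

Yes, valid

Tableau for the negation ¬(◇¬(¬r ∨ p) ∨ (□¬r → ¬r)):
1. ¬(◇¬(¬r ∨ p) ∨ (□¬r → ¬r)), w0
2. ¬◇¬(¬r ∨ p), w0   [¬∨-rule on 1]
3. ¬(□¬r → ¬r), w0   [¬∨-rule on 1]
4. □¬r, w0   [¬→-rule on 3]
5. r, w0   [¬→-rule on 3]
6. ¬r ∨ p, w0   [¬◇-rule on 2 via w0Rw0]
7. ¬r, w0   [□-rule on 4 via w0Rw0]
Accessibility: w0Rw0
Branch closes: r and ¬r both at w0.
Every branch of the negation's tableau closes; the branch above is one of them.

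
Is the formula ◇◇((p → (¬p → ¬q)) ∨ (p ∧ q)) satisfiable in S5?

Satisfiable (open branch found)

1. ◇◇((p → (¬p → ¬q)) ∨ (p ∧ q)), 0
2. ◇((p → (¬p → ¬q)) ∨ (p ∧ q)), 1
3. (p → (¬p → ¬q)) ∨ (p ∧ q), 2
4. p ∧ q, 2
5. p, 2
6. q, 2
Accessibility: 0R0, 0R1, 0R2, 1R0, 1R1, 1R2, 2R0, 2R1, 2R2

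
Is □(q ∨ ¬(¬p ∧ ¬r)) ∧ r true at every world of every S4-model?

Tableau for the negation ¬(□(q ∨ ¬(¬p ∧ ¬r)) ∧ r):
1. ¬(□(q ∨ ¬(¬p ∧ ¬r)) ∧ r), u
2. ¬r, u   [¬∧-rule on 1 (branches; this branch)]
Accessibility: uRu
The negation has an open branch (countermodel exists).

Not valid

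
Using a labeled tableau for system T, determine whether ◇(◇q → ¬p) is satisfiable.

1. ◇(◇q → ¬p), 0
2. ◇q → ¬p, 1
3. ¬p, 1
Accessibility: 0R0, 0R1, 1R1

Yes, satisfiable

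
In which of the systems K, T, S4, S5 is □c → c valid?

T, S4, S5

K-tableau for the negation ¬(□c → c):
1. ¬(□c → c), w0
2. □c, w0   [¬→-rule on 1]
3. ¬c, w0   [¬→-rule on 1]
Complete open branch: countermodel on a K-frame, so not valid in K.
T-tableau for the negation ¬(□c → c):
1. ¬(□c → c), w0
2. □c, w0   [¬→-rule on 1]
3. ¬c, w0   [¬→-rule on 1]
4. c, w0   [□-rule on 2 via w0Rw0]
Accessibility: w0Rw0
Branch closes: c and ¬c both at w0.
Every branch closes (one shown): valid in T, hence also in S4, S5 (every theorem of T is a theorem of S4 and S5).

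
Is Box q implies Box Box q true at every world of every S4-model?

Tableau for the negation not (Box q implies Box Box q):
1. not (Box q implies Box Box q), w0
2. Box q, w0
3. not Box Box q, w0
4. q, w0
5. not Box q, w1
6. q, w1
7. not q, w2
8. q, w2
Accessibility: w0Rw0, w0Rw1, w0Rw2, w1Rw1, w1Rw2, w2Rw2
Branch closes: q and not q both at w2.
All branches of the negation close; one closing branch shown above.

Valid in S4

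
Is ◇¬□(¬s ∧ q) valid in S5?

Tableau for the negation ¬◇¬□(¬s ∧ q):
1. ¬◇¬□(¬s ∧ q), u
2. □(¬s ∧ q), u
3. ¬s ∧ q, u
4. ¬s, u
5. q, u
Accessibility: uRu
The negation has an open branch (countermodel exists).

No, not valid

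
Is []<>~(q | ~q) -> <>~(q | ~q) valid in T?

Tableau for the negation ~([]<>~(q | ~q) -> <>~(q | ~q)):
1. ~([]<>~(q | ~q) -> <>~(q | ~q)), w0
2. []<>~(q | ~q), w0
3. ~<>~(q | ~q), w0
4. <>~(q | ~q), w0
5. q | ~q, w0
6. ~q, w0
7. ~(q | ~q), w1
8. ~q, w1
9. q, w1
Accessibility: w0Rw0, w0Rw1, w1Rw1
Branch closes: q and ~q both at w1.
All branches of the negation close; one closing branch shown above.

Yes, valid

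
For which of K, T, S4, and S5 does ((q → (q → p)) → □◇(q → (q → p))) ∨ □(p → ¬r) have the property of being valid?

S5

S4-tableau for the negation ¬(((q → (q → p)) → □◇(q → (q → p))) ∨ □(p → ¬r)):
1. ¬(((q → (q → p)) → □◇(q → (q → p))) ∨ □(p → ¬r)), u
2. ¬((q → (q → p)) → □◇(q → (q → p))), u
3. ¬□(p → ¬r), u
4. q → (q → p), u
5. ¬□◇(q → (q → p)), u
6. q → p, u
7. p, u
8. ¬(p → ¬r), v
9. p, v
10. r, v
11. ¬◇(q → (q → p)), w
12. ¬(q → (q → p)), w
13. q, w
14. ¬(q → p), w
15. ¬p, w
Accessibility: uRu, uRv, uRw, vRv, wRw
Complete open branch: countermodel on an S4-frame, so not valid in S4, nor in K, T (the same frame is also a K-frame and a T-frame).
S5-tableau for the negation ¬(((q → (q → p)) → □◇(q → (q → p))) ∨ □(p → ¬r)):
1. ¬(((q → (q → p)) → □◇(q → (q → p))) ∨ □(p → ¬r)), u
2. ¬((q → (q → p)) → □◇(q → (q → p))), u
3. ¬□(p → ¬r), u
4. q → (q → p), u
5. ¬□◇(q → (q → p)), u
6. q → p, u
7. p, u
8. ¬(p → ¬r), v
9. p, v
10. r, v
11. ¬◇(q → (q → p)), w
12. ¬(q → (q → p)), u
13. q, u
14. ¬(q → p), u
15. ¬p, u
Accessibility: uRu, uRv, uRw, vRu, vRv, vRw, wRu, wRv, wRw
Branch closes: p and ¬p both at u.
Every branch closes (one shown): valid in S5.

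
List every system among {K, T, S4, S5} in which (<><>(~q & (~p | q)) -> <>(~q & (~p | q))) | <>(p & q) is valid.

S4, S5

T-tableau for the negation ~((<><>(~q & (~p | q)) -> <>(~q & (~p | q))) | <>(p & q)):
1. ~((<><>(~q & (~p | q)) -> <>(~q & (~p | q))) | <>(p & q)), 0
2. ~(<><>(~q & (~p | q)) -> <>(~q & (~p | q))), 0   [~|-rule on 1]
3. ~<>(p & q), 0   [~|-rule on 1]
4. <><>(~q & (~p | q)), 0   [~->-rule on 2]
5. ~<>(~q & (~p | q)), 0   [~->-rule on 2]
6. ~(p & q), 0   [~<>-rule on 3 via 0R0]
7. ~(~q & (~p | q)), 0   [~<>-rule on 5 via 0R0]
8. ~q, 0   [~&-rule on 6 (branches; this branch)]
9. ~(~p | q), 0   [~&-rule on 7 (branches; this branch)]
10. p, 0   [~|-rule on 9]
11. <>(~q & (~p | q)), 1   [<>-rule on 4: fresh world 1, 0R1]
12. ~(p & q), 1   [~<>-rule on 3 via 0R1]
13. ~(~q & (~p | q)), 1   [~<>-rule on 5 via 0R1]
14. ~q, 1   [~&-rule on 12 (branches; this branch)]
15. ~(~p | q), 1   [~&-rule on 13 (branches; this branch)]
16. p, 1   [~|-rule on 15]
17. ~q & (~p | q), 2   [<>-rule on 11: fresh world 2, 1R2]
18. ~q, 2   [&-rule on 17]
19. ~p | q, 2   [&-rule on 17]
20. ~p, 2   [|-rule on 19 (branches; this branch)]
Accessibility: 0R0, 0R1, 1R1, 1R2, 2R2
Complete open branch: countermodel on a T-frame, so not valid in T, nor in K (the same frame is also a K-frame).
S4-tableau for the negation ~((<><>(~q & (~p | q)) -> <>(~q & (~p | q))) | <>(p & q)):
1. ~((<><>(~q & (~p | q)) -> <>(~q & (~p | q))) | <>(p & q)), 0
2. ~(<><>(~q & (~p | q)) -> <>(~q & (~p | q))), 0   [~|-rule on 1]
3. ~<>(p & q), 0   [~|-rule on 1]
4. <><>(~q & (~p | q)), 0   [~->-rule on 2]
5. ~<>(~q & (~p | q)), 0   [~->-rule on 2]
6. ~(p & q), 0   [~<>-rule on 3 via 0R0]
7. ~(~q & (~p | q)), 0   [~<>-rule on 5 via 0R0]
8. ~q, 0   [~&-rule on 6 (branches; this branch)]
9. ~(~p | q), 0   [~&-rule on 7 (branches; this branch)]
10. p, 0   [~|-rule on 9]
11. <>(~q & (~p | q)), 1   [<>-rule on 4: fresh world 1, 0R1]
12. ~(p & q), 1   [~<>-rule on 3 via 0R1]
13. ~(~q & (~p | q)), 1   [~<>-rule on 5 via 0R1]
14. ~q, 1   [~&-rule on 12 (branches; this branch)]
15. ~(~p | q), 1   [~&-rule on 13 (branches; this branch)]
16. p, 1   [~|-rule on 15]
17. ~q & (~p | q), 2   [<>-rule on 11: fresh world 2, 1R2]
18. ~q, 2   [&-rule on 17]
19. ~p | q, 2   [&-rule on 17]
20. ~(p & q), 2   [~<>-rule on 3 via 0R2]
21. ~(~q & (~p | q)), 2   [~<>-rule on 5 via 0R2]
22. ~p, 2   [|-rule on 19 (branches; this branch)]
23. ~(~p | q), 2   [~&-rule on 21 (branches; this branch)]
24. p, 2   [~|-rule on 23]
Accessibility: 0R0, 0R1, 0R2, 1R1, 1R2, 2R2
Branch closes: p and ~p both at 2.
Every branch closes (one shown): valid in S4, hence also in S5 (every theorem of S4 is a theorem of S5).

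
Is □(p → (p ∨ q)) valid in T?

Tableau for the negation ¬□(p → (p ∨ q)):
1. ¬□(p → (p ∨ q)), w0
2. ¬(p → (p ∨ q)), w1
3. p, w1
4. ¬(p ∨ q), w1
5. ¬p, w1
6. ¬q, w1
Accessibility: w0Rw0, w0Rw1, w1Rw1
Branch closes: p and ¬p both at w1.
Every branch of the negation's tableau closes; the branch above is one of them.

Yes, valid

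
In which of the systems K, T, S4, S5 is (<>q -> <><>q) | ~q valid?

T-tableau for the negation ~((<>q -> <><>q) | ~q):
1. ~((<>q -> <><>q) | ~q), 0
2. ~(<>q -> <><>q), 0   [~|-rule on 1]
3. q, 0   [~|-rule on 1]
4. <>q, 0   [~->-rule on 2]
5. ~<><>q, 0   [~->-rule on 2]
6. ~<>q, 0   [~<>-rule on 5 via 0R0]
7. ~q, 0   [~<>-rule on 6 via 0R0]
Accessibility: 0R0
Branch closes: q and ~q both at 0.
Every branch closes (one shown): valid in T, hence also in S4, S5 (every theorem of T is a theorem of S4 and S5).
K-tableau for the negation ~((<>q -> <><>q) | ~q):
1. ~((<>q -> <><>q) | ~q), 0
2. ~(<>q -> <><>q), 0   [~|-rule on 1]
3. q, 0   [~|-rule on 1]
4. <>q, 0   [~->-rule on 2]
5. ~<><>q, 0   [~->-rule on 2]
6. q, 1   [<>-rule on 4: fresh world 1, 0R1]
7. ~<>q, 1   [~<>-rule on 5 via 0R1]
Accessibility: 0R1
Complete open branch: countermodel on a K-frame, so not valid in K.

T, S4, S5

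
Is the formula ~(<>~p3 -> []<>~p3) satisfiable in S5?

No, unsatisfiable

1. ~(<>~p3 -> []<>~p3), u
2. <>~p3, u   [~->-rule on 1]
3. ~[]<>~p3, u   [~->-rule on 1]
4. ~p3, v   [<>-rule on 2: fresh world v, uRv]
5. ~<>~p3, w   [~[]-rule on 3: fresh world w, uRw]
6. p3, u   [~<>-rule on 5 via wRu]
7. p3, v   [~<>-rule on 5 via wRv]
Accessibility: uRu, uRv, uRw, vRu, vRv, vRw, wRu, wRv, wRw
Branch closes: p3 and ~p3 both at v.
(One branch shown.) All branches close.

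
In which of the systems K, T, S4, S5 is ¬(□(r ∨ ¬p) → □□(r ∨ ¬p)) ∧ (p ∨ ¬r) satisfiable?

T-tableau for the formula:
1. ¬(□(r ∨ ¬p) → □□(r ∨ ¬p)) ∧ (p ∨ ¬r), 0
2. ¬(□(r ∨ ¬p) → □□(r ∨ ¬p)), 0
3. p ∨ ¬r, 0
4. □(r ∨ ¬p), 0
5. ¬□□(r ∨ ¬p), 0
6. r ∨ ¬p, 0
7. ¬r, 0
8. ¬p, 0
9. ¬□(r ∨ ¬p), 1
10. r ∨ ¬p, 1
11. ¬p, 1
12. ¬(r ∨ ¬p), 2
13. ¬r, 2
14. p, 2
Accessibility: 0R0, 0R1, 1R1, 1R2, 2R2
Complete open branch: satisfiable in T, hence also in K (this T-model is also a K-model).
S4-tableau for the formula:
1. ¬(□(r ∨ ¬p) → □□(r ∨ ¬p)) ∧ (p ∨ ¬r), 0
2. ¬(□(r ∨ ¬p) → □□(r ∨ ¬p)), 0
3. p ∨ ¬r, 0
4. □(r ∨ ¬p), 0
5. ¬□□(r ∨ ¬p), 0
6. r ∨ ¬p, 0
7. ¬r, 0
8. ¬p, 0
9. ¬□(r ∨ ¬p), 1
10. r ∨ ¬p, 1
11. ¬p, 1
12. ¬(r ∨ ¬p), 2
13. ¬r, 2
14. p, 2
15. r ∨ ¬p, 2
16. ¬p, 2
Accessibility: 0R0, 0R1, 0R2, 1R1, 1R2, 2R2
Branch closes: p and ¬p both at 2.
Every branch closes (one shown): unsatisfiable in S4, hence also in S5 (every S5-frame is an S4-frame).

K, T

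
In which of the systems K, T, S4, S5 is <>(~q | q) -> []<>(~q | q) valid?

T, S4, S5

T-tableau for the negation ~(<>(~q | q) -> []<>(~q | q)):
1. ~(<>(~q | q) -> []<>(~q | q)), u
2. <>(~q | q), u
3. ~[]<>(~q | q), u
4. ~q | q, v
5. q, v
6. ~<>(~q | q), w
7. ~(~q | q), w
8. q, w
9. ~q, w
Accessibility: uRu, uRv, uRw, vRv, wRw
Branch closes: q and ~q both at w.
Every branch closes (one shown): valid in T, hence also in S4, S5 (every theorem of T is a theorem of S4 and S5).
K-tableau for the negation ~(<>(~q | q) -> []<>(~q | q)):
1. ~(<>(~q | q) -> []<>(~q | q)), u
2. <>(~q | q), u
3. ~[]<>(~q | q), u
4. ~q | q, v
5. q, v
6. ~<>(~q | q), w
Accessibility: uRv, uRw
Complete open branch: countermodel on a K-frame, so not valid in K.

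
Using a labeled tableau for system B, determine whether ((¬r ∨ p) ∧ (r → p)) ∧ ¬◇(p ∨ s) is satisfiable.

1. ((¬r ∨ p) ∧ (r → p)) ∧ ¬◇(p ∨ s), 0
2. (¬r ∨ p) ∧ (r → p), 0   [∧-rule on 1]
3. ¬◇(p ∨ s), 0   [∧-rule on 1]
4. ¬r ∨ p, 0   [∧-rule on 2]
5. r → p, 0   [∧-rule on 2]
6. ¬(p ∨ s), 0   [¬◇-rule on 3 via 0R0]
7. ¬p, 0   [¬∨-rule on 6]
8. ¬s, 0   [¬∨-rule on 6]
9. ¬r, 0   [∨-rule on 4 (branches; this branch)]
Accessibility: 0R0

Yes, satisfiable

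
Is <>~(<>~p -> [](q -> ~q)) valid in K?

Not valid

Tableau for the negation ~<>~(<>~p -> [](q -> ~q)):
1. ~<>~(<>~p -> [](q -> ~q)), u
The negation has an open branch (countermodel exists).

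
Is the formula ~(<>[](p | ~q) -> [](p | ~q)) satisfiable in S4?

1. ~(<>[](p | ~q) -> [](p | ~q)), w0
2. <>[](p | ~q), w0
3. ~[](p | ~q), w0
4. [](p | ~q), w1
5. p | ~q, w1
6. ~q, w1
7. ~(p | ~q), w2
8. ~p, w2
9. q, w2
Accessibility: w0Rw0, w0Rw1, w0Rw2, w1Rw1, w2Rw2

Satisfiable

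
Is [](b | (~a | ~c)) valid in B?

Invalid (countermodel exists)

Tableau for the negation ~[](b | (~a | ~c)):
1. ~[](b | (~a | ~c)), 0
2. ~(b | (~a | ~c)), 1
3. ~b, 1
4. ~(~a | ~c), 1
5. a, 1
6. c, 1
Accessibility: 0R0, 0R1, 1R0, 1R1
The negation has an open branch (countermodel exists).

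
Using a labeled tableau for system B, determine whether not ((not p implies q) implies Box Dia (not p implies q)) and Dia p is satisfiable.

1. not ((not p implies q) implies Box Dia (not p implies q)) and Dia p, w0
2. not ((not p implies q) implies Box Dia (not p implies q)), w0   [and-rule on 1]
3. Dia p, w0   [and-rule on 1]
4. not p implies q, w0   [neg-implies-rule on 2]
5. not Box Dia (not p implies q), w0   [neg-implies-rule on 2]
6. q, w0   [implies-rule on 4 (branches; this branch)]
7. p, w1   [Dia-rule on 3: fresh world w1, w0Rw1]
8. not Dia (not p implies q), w2   [neg-Box-rule on 5: fresh world w2, w0Rw2]
9. not (not p implies q), w0   [neg-Dia-rule on 8 via w2Rw0]
10. not p, w0   [neg-implies-rule on 9]
11. not q, w0   [neg-implies-rule on 9]
Accessibility: w0Rw0, w0Rw1, w0Rw2, w1Rw0, w1Rw1, w2Rw0, w2Rw2
Branch closes: q and not q both at w0.
Every branch closes; the branch above is one of them.

Unsatisfiable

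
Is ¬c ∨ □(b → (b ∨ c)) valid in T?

Tableau for the negation ¬(¬c ∨ □(b → (b ∨ c))):
1. ¬(¬c ∨ □(b → (b ∨ c))), w0
2. c, w0   [¬∨-rule on 1]
3. ¬□(b → (b ∨ c)), w0   [¬∨-rule on 1]
4. ¬(b → (b ∨ c)), w1   [¬□-rule on 3: fresh world w1, w0Rw1]
5. b, w1   [¬→-rule on 4]
6. ¬(b ∨ c), w1   [¬→-rule on 4]
7. ¬b, w1   [¬∨-rule on 6]
8. ¬c, w1   [¬∨-rule on 6]
Accessibility: w0Rw0, w0Rw1, w1Rw1
Branch closes: b and ¬b both at w1.
Every branch of the negation's tableau closes; the branch above is one of them.

Valid in T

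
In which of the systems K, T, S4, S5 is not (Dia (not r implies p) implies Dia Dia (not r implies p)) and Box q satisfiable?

K

T-tableau for the formula:
1. not (Dia (not r implies p) implies Dia Dia (not r implies p)) and Box q, 0
2. not (Dia (not r implies p) implies Dia Dia (not r implies p)), 0
3. Box q, 0
4. Dia (not r implies p), 0
5. not Dia Dia (not r implies p), 0
6. q, 0
7. not Dia (not r implies p), 0
8. not (not r implies p), 0
9. not r, 0
10. not p, 0
11. not r implies p, 1
12. q, 1
13. not Dia (not r implies p), 1
14. not (not r implies p), 1
15. not r, 1
16. not p, 1
17. p, 1
Accessibility: 0R0, 0R1, 1R1
Branch closes: p and not p both at 1.
Every branch closes (one shown): unsatisfiable in T, hence also in S4, S5 (every S4/S5-frame is a T-frame).
K-tableau for the formula:
1. not (Dia (not r implies p) implies Dia Dia (not r implies p)) and Box q, 0
2. not (Dia (not r implies p) implies Dia Dia (not r implies p)), 0
3. Box q, 0
4. Dia (not r implies p), 0
5. not Dia Dia (not r implies p), 0
6. not r implies p, 1
7. q, 1
8. not Dia (not r implies p), 1
9. p, 1
Accessibility: 0R1
Complete open branch: satisfiable in K.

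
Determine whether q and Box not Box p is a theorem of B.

Tableau for the negation not (q and Box not Box p):
1. not (q and Box not Box p), 0
2. not Box not Box p, 0
3. Box p, 1
4. p, 0
5. p, 1
Accessibility: 0R0, 0R1, 1R0, 1R1
The negation has an open branch (countermodel exists).

Not valid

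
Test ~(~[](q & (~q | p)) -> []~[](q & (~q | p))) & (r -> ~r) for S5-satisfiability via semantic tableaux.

No, unsatisfiable

1. ~(~[](q & (~q | p)) -> []~[](q & (~q | p))) & (r -> ~r), 0
2. ~(~[](q & (~q | p)) -> []~[](q & (~q | p))), 0   [&-rule on 1]
3. r -> ~r, 0   [&-rule on 1]
4. ~[](q & (~q | p)), 0   [~->-rule on 2]
5. ~[]~[](q & (~q | p)), 0   [~->-rule on 2]
6. ~r, 0   [->-rule on 3 (branches; this branch)]
7. ~(q & (~q | p)), 1   [~[]-rule on 4: fresh world 1, 0R1]
8. ~(~q | p), 1   [~&-rule on 7 (branches; this branch)]
9. q, 1   [~|-rule on 8]
10. ~p, 1   [~|-rule on 8]
11. [](q & (~q | p)), 2   [~[]-rule on 5: fresh world 2, 0R2]
12. q & (~q | p), 0   [[]-rule on 11 via 2R0]
13. q, 0   [&-rule on 12]
14. ~q | p, 0   [&-rule on 12]
15. q & (~q | p), 1   [[]-rule on 11 via 2R1]
16. ~q | p, 1   [&-rule on 15]
17. q & (~q | p), 2   [[]-rule on 11 via 2R2]
18. q, 2   [&-rule on 17]
19. ~q | p, 2   [&-rule on 17]
20. p, 0   [|-rule on 14 (branches; this branch)]
21. p, 1   [|-rule on 16 (branches; this branch)]
Accessibility: 0R0, 0R1, 0R2, 1R0, 1R1, 1R2, 2R0, 2R1, 2R2
Branch closes: p and ~p both at 1.
All branches of the tableau close; one closing branch shown above.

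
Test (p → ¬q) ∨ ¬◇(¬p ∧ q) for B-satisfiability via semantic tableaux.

1. (p → ¬q) ∨ ¬◇(¬p ∧ q), w0
2. ¬◇(¬p ∧ q), w0
3. ¬(¬p ∧ q), w0
4. ¬q, w0
Accessibility: w0Rw0

Satisfiable (open branch found)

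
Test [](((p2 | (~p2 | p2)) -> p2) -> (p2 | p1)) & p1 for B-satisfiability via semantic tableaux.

1. [](((p2 | (~p2 | p2)) -> p2) -> (p2 | p1)) & p1, w0
2. [](((p2 | (~p2 | p2)) -> p2) -> (p2 | p1)), w0   [&-rule on 1]
3. p1, w0   [&-rule on 1]
4. ((p2 | (~p2 | p2)) -> p2) -> (p2 | p1), w0   [[]-rule on 2 via w0Rw0]
5. p2 | p1, w0   [->-rule on 4 (branches; this branch)]
Accessibility: w0Rw0

Yes, satisfiable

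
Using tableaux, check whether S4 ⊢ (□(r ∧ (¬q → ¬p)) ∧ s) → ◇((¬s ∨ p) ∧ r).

No, not valid

Tableau for the negation ¬((□(r ∧ (¬q → ¬p)) ∧ s) → ◇((¬s ∨ p) ∧ r)):
1. ¬((□(r ∧ (¬q → ¬p)) ∧ s) → ◇((¬s ∨ p) ∧ r)), w0
2. □(r ∧ (¬q → ¬p)) ∧ s, w0
3. ¬◇((¬s ∨ p) ∧ r), w0
4. □(r ∧ (¬q → ¬p)), w0
5. s, w0
6. ¬((¬s ∨ p) ∧ r), w0
7. r ∧ (¬q → ¬p), w0
8. r, w0
9. ¬q → ¬p, w0
10. ¬(¬s ∨ p), w0
11. ¬p, w0
Accessibility: w0Rw0
The negation has an open branch (countermodel exists).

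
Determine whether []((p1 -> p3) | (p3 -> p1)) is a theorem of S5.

Valid

Tableau for the negation ~[]((p1 -> p3) | (p3 -> p1)):
1. ~[]((p1 -> p3) | (p3 -> p1)), u
2. ~((p1 -> p3) | (p3 -> p1)), v
3. ~(p1 -> p3), v
4. ~(p3 -> p1), v
5. p1, v
6. ~p3, v
7. p3, v
8. ~p1, v
Accessibility: uRu, uRv, vRu, vRv
Branch closes: p3 and ~p3 both at v.
Every branch of the negation's tableau closes; the branch above is one of them.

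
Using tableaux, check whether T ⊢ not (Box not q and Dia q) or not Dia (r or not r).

Tableau for the negation not (not (Box not q and Dia q) or not Dia (r or not r)):
1. not (not (Box not q and Dia q) or not Dia (r or not r)), w0
2. Box not q and Dia q, w0
3. Dia (r or not r), w0
4. Box not q, w0
5. Dia q, w0
6. not q, w0
7. r or not r, w1
8. not q, w1
9. not r, w1
10. q, w2
11. not q, w2
Accessibility: w0Rw0, w0Rw1, w0Rw2, w1Rw1, w2Rw2
Branch closes: q and not q both at w2.
All branches of the negation close; one closing branch shown above.

Valid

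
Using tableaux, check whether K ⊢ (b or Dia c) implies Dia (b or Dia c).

Tableau for the negation not ((b or Dia c) implies Dia (b or Dia c)):
1. not ((b or Dia c) implies Dia (b or Dia c)), w0
2. b or Dia c, w0
3. not Dia (b or Dia c), w0
4. Dia c, w0
5. c, w1
6. not (b or Dia c), w1
7. not b, w1
8. not Dia c, w1
Accessibility: w0Rw1
The negation has an open branch (countermodel exists).

Not valid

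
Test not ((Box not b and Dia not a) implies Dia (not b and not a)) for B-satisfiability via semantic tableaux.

1. not ((Box not b and Dia not a) implies Dia (not b and not a)), u
2. Box not b and Dia not a, u
3. not Dia (not b and not a), u
4. Box not b, u
5. Dia not a, u
6. not (not b and not a), u
7. not b, u
8. a, u
9. not a, v
10. not (not b and not a), v
11. not b, v
12. a, v
Accessibility: uRu, uRv, vRu, vRv
Branch closes: a and not a both at v.
Every branch closes; the branch above is one of them.

Unsatisfiable (every branch closes)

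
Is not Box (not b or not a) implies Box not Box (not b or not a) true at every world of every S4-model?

No, not valid

Tableau for the negation not (not Box (not b or not a) implies Box not Box (not b or not a)):
1. not (not Box (not b or not a) implies Box not Box (not b or not a)), w0
2. not Box (not b or not a), w0
3. not Box not Box (not b or not a), w0
4. not (not b or not a), w1
5. b, w1
6. a, w1
7. Box (not b or not a), w2
8. not b or not a, w2
9. not a, w2
Accessibility: w0Rw0, w0Rw1, w0Rw2, w1Rw1, w2Rw2
The negation has an open branch (countermodel exists).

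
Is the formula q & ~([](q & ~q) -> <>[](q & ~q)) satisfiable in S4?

1. q & ~([](q & ~q) -> <>[](q & ~q)), w0
2. q, w0
3. ~([](q & ~q) -> <>[](q & ~q)), w0
4. [](q & ~q), w0
5. ~<>[](q & ~q), w0
6. q & ~q, w0
7. ~q, w0
Accessibility: w0Rw0
Branch closes: q and ~q both at w0.
Every branch closes; the branch above is one of them.

Unsatisfiable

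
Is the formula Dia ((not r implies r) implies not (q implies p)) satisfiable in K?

Yes, satisfiable

1. Dia ((not r implies r) implies not (q implies p)), u
2. (not r implies r) implies not (q implies p), v
3. not (q implies p), v
4. q, v
5. not p, v
Accessibility: uRv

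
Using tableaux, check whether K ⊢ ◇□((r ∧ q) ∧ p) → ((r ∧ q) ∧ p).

Tableau for the negation ¬(◇□((r ∧ q) ∧ p) → ((r ∧ q) ∧ p)):
1. ¬(◇□((r ∧ q) ∧ p) → ((r ∧ q) ∧ p)), u
2. ◇□((r ∧ q) ∧ p), u   [¬→-rule on 1]
3. ¬((r ∧ q) ∧ p), u   [¬→-rule on 1]
4. ¬p, u   [¬∧-rule on 3 (branches; this branch)]
5. □((r ∧ q) ∧ p), v   [◇-rule on 2: fresh world v, uRv]
Accessibility: uRv
The negation has an open branch (countermodel exists).

No, not valid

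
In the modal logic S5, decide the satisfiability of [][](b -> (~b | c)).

Satisfiable

1. [][](b -> (~b | c)), 0
2. [](b -> (~b | c)), 0   [[]-rule on 1 via 0R0]
3. b -> (~b | c), 0   [[]-rule on 2 via 0R0]
4. ~b | c, 0   [->-rule on 3 (branches; this branch)]
5. c, 0   [|-rule on 4 (branches; this branch)]
Accessibility: 0R0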